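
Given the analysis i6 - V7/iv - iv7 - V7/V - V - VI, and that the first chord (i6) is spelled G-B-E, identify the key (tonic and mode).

E minor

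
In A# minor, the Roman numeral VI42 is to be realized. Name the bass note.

VI in A# minor has root F#; the chord is F#-A#-C#-E#.
The figure 42 means third inversion — the seventh is in the bass.

E#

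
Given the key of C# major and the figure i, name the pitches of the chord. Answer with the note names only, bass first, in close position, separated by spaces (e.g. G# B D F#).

C# E G#

i is the minor tonic, borrowed from the parallel minor. In C# major that root is C#.
So the chord is C#-E-G#.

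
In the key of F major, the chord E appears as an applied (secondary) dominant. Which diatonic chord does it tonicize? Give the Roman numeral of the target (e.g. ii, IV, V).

iii

The chord is a major triad on E.
A dominant resolves down a perfect fifth: E → A. In F major, A is scale degree 3, i.e. iii.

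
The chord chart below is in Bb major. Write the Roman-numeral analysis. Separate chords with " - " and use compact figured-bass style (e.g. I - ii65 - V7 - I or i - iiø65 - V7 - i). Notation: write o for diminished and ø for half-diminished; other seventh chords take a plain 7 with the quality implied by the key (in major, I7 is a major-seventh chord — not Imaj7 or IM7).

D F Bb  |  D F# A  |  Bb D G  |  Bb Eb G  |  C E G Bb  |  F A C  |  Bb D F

D-F-Bb: root Bb is the tonic; major triad there is I6.
D-F#-A is the secondary dominant of vi (major triad on D): V/vi.
Bb-D-G: root G is the submediant; minor triad there is vi6.
Bb-Eb-G: major triad on Eb = scale degree 4 → IV64.
C-E-G-Bb is the secondary dominant of V (dominant seventh chord on C): V7/V.
F-A-C: major triad on F = scale degree 5 → V.
Bb-D-F: root Bb is the tonic; major triad there is I.

I6 - V/vi - vi6 - IV64 - V7/V - V - I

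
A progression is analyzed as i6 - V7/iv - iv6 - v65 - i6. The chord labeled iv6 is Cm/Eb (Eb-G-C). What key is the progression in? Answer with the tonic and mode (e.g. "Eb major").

G minor

iv6 is given as Eb-G-C — a minor triad with root C.
Counting down 3 scale steps from C places the tonic on G; a minor triad on degree 4 is diatonic only in minor.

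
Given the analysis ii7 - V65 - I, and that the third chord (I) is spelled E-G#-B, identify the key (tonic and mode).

E major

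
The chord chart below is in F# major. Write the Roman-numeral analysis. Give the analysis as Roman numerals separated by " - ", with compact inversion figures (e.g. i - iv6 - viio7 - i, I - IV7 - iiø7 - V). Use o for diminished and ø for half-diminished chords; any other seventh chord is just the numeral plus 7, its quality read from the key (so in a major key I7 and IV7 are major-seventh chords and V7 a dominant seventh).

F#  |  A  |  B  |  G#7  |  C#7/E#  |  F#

I - bIII - IV - V7/V - V65 - I

F# has root F#, degree 1 in F# major, so I.
A: major triad on A — chromatic; bIII (borrowed from the parallel minor).
B has root B, degree 4 in F# major, so IV.
G#7 is the secondary dominant of V (dominant seventh chord on G#): V7/V.
C#7/E#: root C# is the dominant; dominant seventh chord there is V65.
F#: root F# is the tonic; major triad there is I.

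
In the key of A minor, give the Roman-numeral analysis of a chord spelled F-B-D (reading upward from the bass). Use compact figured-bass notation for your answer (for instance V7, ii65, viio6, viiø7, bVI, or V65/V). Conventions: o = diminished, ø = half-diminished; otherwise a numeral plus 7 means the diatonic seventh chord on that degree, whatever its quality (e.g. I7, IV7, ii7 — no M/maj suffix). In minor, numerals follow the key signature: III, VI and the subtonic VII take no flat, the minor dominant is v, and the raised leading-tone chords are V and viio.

iio64

The pitches B-D-F form a diminished triad rooted on B.
B is scale degree 2 in A minor, and a diminished triad on that degree is written iio.
With F in the bass the chord is in second inversion, so the figured bass is 64.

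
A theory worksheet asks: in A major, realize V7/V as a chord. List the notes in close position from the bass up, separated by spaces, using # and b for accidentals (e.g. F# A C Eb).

The slash means an applied dominant: we want the dominant of V. In A major, V is E major, and its dominant is built on B.
Building a dominant seventh chord on B gives B-D#-F#-A.

B D# F# A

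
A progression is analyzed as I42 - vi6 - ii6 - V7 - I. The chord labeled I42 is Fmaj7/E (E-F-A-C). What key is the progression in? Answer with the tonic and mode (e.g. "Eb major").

F major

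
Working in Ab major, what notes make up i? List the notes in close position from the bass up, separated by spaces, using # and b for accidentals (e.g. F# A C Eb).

Ab Cb Eb

Scale degree 1 in Ab major is Ab; here the chord built on it is altered to a minor triad. i is the minor tonic, borrowed from the parallel minor.
So the chord is Ab-Cb-Eb, a minor triad.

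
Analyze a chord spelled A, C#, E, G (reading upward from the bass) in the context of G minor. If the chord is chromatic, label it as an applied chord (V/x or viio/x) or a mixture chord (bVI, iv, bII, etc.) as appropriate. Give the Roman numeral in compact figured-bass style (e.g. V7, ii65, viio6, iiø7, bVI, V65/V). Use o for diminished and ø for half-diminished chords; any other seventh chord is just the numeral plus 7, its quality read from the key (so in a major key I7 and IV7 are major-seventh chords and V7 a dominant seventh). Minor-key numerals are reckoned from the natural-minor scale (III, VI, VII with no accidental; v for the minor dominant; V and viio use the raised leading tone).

The pitches A-C#-E-G form a dominant seventh chord rooted on A.
A is not a diatonic chord root with this quality in G minor, but it lies a perfect fifth above D (V), so the chord functions as an applied dominant of V.

V7/V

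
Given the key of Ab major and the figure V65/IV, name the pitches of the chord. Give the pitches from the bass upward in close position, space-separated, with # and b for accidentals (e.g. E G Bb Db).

The slash means an applied dominant: we want the dominant of IV. In Ab major, IV is Db major, and its dominant is built on Ab.
Building a dominant seventh chord on Ab gives Ab-C-Eb-Gb.
With the 65 figure the chord is in first inversion; from the bass C upward in close position it reads C-Eb-Gb-Ab.

C Eb Gb Ab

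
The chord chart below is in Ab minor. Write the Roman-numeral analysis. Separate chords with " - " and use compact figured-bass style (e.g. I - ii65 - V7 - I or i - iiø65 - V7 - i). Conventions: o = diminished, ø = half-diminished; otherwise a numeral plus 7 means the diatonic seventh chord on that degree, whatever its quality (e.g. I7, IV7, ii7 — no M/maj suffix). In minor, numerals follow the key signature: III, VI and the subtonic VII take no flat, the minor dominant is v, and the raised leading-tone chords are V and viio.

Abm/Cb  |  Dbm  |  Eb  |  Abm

Abm/Cb has root Ab, degree 1 in Ab minor, so i6.
Dbm: root Db is the subdominant; minor triad there is iv.
Eb: root Eb is the dominant; major triad there is V.
Abm: root Ab is the tonic; minor triad there is i.

i6 - iv - V - i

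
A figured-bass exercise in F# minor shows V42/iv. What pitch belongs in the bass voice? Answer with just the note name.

The applied chord V42/iv is rooted on F#: F#-A#-C#-E.
The figure 42 means third inversion — the seventh is in the bass.

E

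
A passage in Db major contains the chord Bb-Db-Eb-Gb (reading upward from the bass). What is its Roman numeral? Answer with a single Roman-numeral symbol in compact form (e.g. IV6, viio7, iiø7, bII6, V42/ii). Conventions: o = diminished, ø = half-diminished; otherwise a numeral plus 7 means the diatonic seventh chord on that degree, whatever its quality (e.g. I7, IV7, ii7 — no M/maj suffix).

ii43

The pitches Eb-Gb-Bb-Db form a minor seventh chord rooted on Eb.
Eb is scale degree 2 in Db major, and a minor seventh chord on that degree is written ii7.
With Bb in the bass the chord is in second inversion, so the figured bass is 43.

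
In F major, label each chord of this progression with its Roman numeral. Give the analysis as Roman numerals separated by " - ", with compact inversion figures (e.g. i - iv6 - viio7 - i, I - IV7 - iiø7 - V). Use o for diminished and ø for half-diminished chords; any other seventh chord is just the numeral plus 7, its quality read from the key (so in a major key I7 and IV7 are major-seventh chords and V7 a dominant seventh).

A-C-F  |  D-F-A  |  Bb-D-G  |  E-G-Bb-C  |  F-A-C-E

I6 - vi - ii6 - V65 - I7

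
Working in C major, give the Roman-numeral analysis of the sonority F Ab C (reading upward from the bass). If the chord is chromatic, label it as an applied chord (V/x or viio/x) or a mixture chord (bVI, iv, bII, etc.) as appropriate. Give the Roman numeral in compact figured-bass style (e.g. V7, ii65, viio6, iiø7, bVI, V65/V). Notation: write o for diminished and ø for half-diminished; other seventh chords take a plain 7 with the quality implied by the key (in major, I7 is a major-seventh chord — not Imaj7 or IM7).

The pitches F-Ab-C form a minor triad rooted on F.
F is the fourth degree of C major. This is the minor subdominant, borrowed from the parallel minor.

iv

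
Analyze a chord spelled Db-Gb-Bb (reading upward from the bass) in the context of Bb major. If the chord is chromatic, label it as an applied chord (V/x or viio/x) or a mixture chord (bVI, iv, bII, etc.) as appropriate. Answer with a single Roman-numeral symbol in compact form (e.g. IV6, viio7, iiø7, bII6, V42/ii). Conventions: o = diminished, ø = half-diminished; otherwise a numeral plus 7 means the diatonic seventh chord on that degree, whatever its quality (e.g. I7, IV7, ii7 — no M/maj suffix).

bVI64

The pitches Gb-Bb-Db form a major triad rooted on Gb.
Gb is the lowered sixth degree of Bb major (diatonic 6 would be G). This is a major triad on the lowered sixth degree, borrowed from the parallel minor.
With Db in the bass the chord is in second inversion, so the figured bass is 64.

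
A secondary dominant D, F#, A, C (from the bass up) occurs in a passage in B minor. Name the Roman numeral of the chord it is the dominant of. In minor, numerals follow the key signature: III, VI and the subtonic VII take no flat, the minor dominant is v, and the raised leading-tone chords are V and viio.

VI

The chord is a dominant seventh chord on D.
A dominant resolves down a perfect fifth: D → G. In B minor, G is scale degree 6, i.e. VI.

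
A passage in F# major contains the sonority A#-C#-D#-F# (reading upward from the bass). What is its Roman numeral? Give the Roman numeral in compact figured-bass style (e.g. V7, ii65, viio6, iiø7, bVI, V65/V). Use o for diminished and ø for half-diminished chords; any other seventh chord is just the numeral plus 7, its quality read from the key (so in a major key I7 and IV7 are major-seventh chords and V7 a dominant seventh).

The pitches D#-F#-A#-C# form a minor seventh chord rooted on D#.
In F# major, D# is the submediant; the diatonic minor seventh chord there is vi7.
With A# in the bass the chord is in second inversion, so the figured bass is 43.

vi43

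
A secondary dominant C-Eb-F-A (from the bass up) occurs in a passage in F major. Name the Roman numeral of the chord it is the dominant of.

IV

The chord is a dominant seventh chord on F.
A dominant resolves down a perfect fifth: F → Bb. In F major, Bb is scale degree 4, i.e. IV.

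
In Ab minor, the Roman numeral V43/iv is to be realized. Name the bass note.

Eb

The applied chord V43/iv is rooted on Ab: Ab-C-Eb-Gb.
The figure 43 means second inversion — the fifth is in the bass.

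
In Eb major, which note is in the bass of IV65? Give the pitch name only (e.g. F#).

IV in Eb major has root Ab; the chord is Ab-C-Eb-G.
The figure 65 means first inversion — the third is in the bass.

C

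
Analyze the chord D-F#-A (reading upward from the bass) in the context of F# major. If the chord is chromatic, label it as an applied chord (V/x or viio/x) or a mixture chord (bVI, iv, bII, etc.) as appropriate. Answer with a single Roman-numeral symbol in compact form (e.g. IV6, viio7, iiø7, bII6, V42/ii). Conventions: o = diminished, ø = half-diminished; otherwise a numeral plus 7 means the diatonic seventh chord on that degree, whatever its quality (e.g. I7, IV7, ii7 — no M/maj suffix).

bVI

Stacked in thirds the chord is D-F#-A: a major triad on D.
D is the lowered sixth degree of F# major (diatonic 6 would be D#). This is a major triad on the lowered sixth degree, borrowed from the parallel minor.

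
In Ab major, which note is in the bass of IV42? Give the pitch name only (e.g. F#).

IV in Ab major has root Db; the chord is Db-F-Ab-C.
The figure 42 means third inversion — the seventh is in the bass.

C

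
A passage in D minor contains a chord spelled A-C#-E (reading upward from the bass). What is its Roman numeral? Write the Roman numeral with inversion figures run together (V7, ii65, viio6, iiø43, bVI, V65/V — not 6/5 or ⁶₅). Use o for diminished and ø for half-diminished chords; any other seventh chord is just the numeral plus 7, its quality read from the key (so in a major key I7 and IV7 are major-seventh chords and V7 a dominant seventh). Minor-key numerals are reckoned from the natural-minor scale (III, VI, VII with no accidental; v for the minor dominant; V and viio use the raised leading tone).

V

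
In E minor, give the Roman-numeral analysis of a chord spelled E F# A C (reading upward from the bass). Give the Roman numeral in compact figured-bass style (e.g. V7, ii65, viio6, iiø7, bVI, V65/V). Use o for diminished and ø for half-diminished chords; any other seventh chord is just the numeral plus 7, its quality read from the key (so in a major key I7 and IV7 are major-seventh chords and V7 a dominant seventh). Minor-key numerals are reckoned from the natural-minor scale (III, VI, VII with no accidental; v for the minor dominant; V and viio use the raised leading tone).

iiø42

The pitches F#-A-C-E form a half-diminished seventh chord rooted on F#.
F# is scale degree 2 in E minor, and a half-diminished seventh chord on that degree is written iiø7.
With E in the bass the chord is in third inversion, so the figured bass is 42.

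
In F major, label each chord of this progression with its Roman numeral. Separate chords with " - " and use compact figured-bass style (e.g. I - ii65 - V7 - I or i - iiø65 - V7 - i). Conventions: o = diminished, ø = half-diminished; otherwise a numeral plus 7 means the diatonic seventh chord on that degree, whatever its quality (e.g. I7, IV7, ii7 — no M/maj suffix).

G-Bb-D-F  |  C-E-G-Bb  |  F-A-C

ii7 - V7 - I

G-Bb-D-F has root G, degree 2 in F major, so ii7.
C-E-G-Bb: dominant seventh chord on C = scale degree 5 → V7.
F-A-C: major triad on F = scale degree 1 → I.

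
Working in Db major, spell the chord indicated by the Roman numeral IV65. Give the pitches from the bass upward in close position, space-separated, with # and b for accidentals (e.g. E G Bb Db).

In Db major, the subdominant is Gb, and the diatonic chord built there is a major seventh chord.
Stacking thirds from Gb gives Gb-Bb-Db-F.
With the 65 figure the chord is in first inversion; from the bass Bb upward in close position it reads Bb-Db-F-Gb.

Bb Db F Gb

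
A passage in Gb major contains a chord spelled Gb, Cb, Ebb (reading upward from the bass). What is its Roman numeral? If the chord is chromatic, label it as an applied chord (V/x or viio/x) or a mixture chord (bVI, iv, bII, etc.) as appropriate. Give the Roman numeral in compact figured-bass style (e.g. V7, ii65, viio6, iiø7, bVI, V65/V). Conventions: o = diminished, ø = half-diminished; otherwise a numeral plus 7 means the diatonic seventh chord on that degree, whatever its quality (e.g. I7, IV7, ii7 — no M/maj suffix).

Stacked in thirds the chord is Cb-Ebb-Gb: a minor triad on Cb.
Cb is the fourth degree of Gb major. This is the minor subdominant, borrowed from the parallel minor.
With Gb in the bass the chord is in second inversion, so the figured bass is 64.

iv64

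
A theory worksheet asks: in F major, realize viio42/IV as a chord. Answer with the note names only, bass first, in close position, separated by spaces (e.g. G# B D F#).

Gb A C Eb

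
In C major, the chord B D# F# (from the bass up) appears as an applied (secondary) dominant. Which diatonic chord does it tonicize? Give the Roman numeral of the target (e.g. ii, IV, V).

iii

The chord is a major triad on B.
A dominant resolves down a perfect fifth: B → E. In C major, E is scale degree 3, i.e. iii.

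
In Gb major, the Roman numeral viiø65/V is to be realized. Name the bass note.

Eb

The applied chord viiø65/V is rooted on C: C-Eb-Gb-Bb.
The figure 65 means first inversion — the third is in the bass.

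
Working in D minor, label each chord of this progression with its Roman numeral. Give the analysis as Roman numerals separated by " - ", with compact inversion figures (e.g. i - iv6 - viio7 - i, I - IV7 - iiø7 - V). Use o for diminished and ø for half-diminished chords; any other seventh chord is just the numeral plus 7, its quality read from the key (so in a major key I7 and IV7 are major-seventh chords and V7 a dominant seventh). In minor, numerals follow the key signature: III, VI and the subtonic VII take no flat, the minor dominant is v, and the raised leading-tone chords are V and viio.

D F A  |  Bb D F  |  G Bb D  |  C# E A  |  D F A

i - VI - iv - V6 - i

D-F-A: root D is the tonic; minor triad there is i.
Bb-D-F has root Bb, degree 6 in D minor, so VI.
G-Bb-D has root G, degree 4 in D minor, so iv.
C#-E-A: root A is the dominant; major triad there is V6.
D-F-A: root D is the tonic; minor triad there is i.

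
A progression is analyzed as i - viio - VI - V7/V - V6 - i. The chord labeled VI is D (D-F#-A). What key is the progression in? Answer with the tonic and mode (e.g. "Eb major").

The anchor chord is a major triad on D, labeled VI.
If D is scale degree 6 and the mode makes that degree carry a major triad, the tonic is F# and the mode is minor.

F# minor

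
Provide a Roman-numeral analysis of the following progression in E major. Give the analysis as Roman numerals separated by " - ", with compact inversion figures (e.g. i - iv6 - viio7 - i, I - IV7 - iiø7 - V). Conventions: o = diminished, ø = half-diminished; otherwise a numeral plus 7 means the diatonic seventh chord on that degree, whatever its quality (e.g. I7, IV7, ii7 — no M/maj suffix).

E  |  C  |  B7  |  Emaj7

E: major triad on E = scale degree 1 → I.
C: C with this quality isn't in the key; it's bVI, borrowed from the parallel minor.
B7 has root B, degree 5 in E major, so V7.
Emaj7: major seventh chord on E = scale degree 1 → I7.

I - bVI - V7 - I7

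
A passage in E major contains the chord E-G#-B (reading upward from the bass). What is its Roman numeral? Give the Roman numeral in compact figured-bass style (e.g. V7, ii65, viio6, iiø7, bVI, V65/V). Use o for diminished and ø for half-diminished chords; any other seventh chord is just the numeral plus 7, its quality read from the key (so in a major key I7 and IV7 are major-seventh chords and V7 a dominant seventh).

I

The pitches E-G#-B form a major triad rooted on E.
In E major, E is the tonic; the diatonic major triad there is I.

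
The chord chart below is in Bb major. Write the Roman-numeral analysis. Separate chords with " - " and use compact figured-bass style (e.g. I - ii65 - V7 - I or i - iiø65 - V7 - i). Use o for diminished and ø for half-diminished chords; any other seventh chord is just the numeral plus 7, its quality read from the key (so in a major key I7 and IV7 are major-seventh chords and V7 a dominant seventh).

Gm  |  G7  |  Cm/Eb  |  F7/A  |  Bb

vi - V7/ii - ii6 - V65 - I

Gm: minor triad on G = scale degree 6 → vi.
G7: chromatic; G is V of ii, so V7/ii.
Cm/Eb: root C is the supertonic; minor triad there is ii6.
F7/A has root F, degree 5 in Bb major, so V65.
Bb: root Bb is the tonic; major triad there is I.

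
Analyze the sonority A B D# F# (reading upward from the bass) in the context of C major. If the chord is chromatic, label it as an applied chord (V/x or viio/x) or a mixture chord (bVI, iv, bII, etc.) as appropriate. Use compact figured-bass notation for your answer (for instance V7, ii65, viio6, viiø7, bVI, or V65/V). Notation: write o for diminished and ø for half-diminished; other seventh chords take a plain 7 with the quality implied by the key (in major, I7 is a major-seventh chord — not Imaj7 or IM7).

Stacked in thirds the chord is B-D#-F#-A: a dominant seventh chord on B.
B is not a diatonic chord root with this quality in C major, but it lies a perfect fifth above E (iii), so the chord functions as an applied dominant of iii.
With A in the bass the chord is in third inversion, so the figured bass is 42.

V42/iii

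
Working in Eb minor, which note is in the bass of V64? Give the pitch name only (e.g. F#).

F

V in Eb minor has root Bb; the chord is Bb-D-F.
The figure 64 means second inversion — the fifth is in the bass.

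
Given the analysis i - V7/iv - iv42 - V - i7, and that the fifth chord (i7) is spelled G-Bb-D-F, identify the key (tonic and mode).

i7 is given as G-Bb-D-F — a minor seventh chord with root G.
If G is scale degree 1 and the mode makes that degree carry a minor seventh chord, the tonic is G and the mode is minor.

G minor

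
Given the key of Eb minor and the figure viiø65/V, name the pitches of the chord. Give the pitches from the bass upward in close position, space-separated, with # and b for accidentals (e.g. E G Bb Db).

C Eb G A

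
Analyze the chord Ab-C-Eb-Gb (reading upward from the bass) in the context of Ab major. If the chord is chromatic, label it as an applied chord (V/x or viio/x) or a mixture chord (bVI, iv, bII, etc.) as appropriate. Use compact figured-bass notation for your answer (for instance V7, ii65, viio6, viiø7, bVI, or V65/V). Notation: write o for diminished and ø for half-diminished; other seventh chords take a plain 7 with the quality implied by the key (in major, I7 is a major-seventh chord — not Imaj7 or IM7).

V7/IV

Stacked in thirds the chord is Ab-C-Eb-Gb: a dominant seventh chord on Ab.
Ab is not a diatonic chord root with this quality in Ab major, but it lies a perfect fifth above Db (IV), so the chord functions as an applied dominant of IV.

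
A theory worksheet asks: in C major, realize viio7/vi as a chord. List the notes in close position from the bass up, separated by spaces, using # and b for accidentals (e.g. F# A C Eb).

The slash marks an applied leading-tone chord: viio of vi. In C major, vi is A, so the leading tone to it is G#, a half step below.
Building a fully diminished seventh chord on G# gives G#-B-D-F.

G# B D F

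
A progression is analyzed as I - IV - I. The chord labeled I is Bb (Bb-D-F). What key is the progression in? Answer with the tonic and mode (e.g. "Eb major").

Bb major

I is given as Bb-D-F — a major triad with root Bb.
If Bb is scale degree 1 and the mode makes that degree carry a major triad, the tonic is Bb and the mode is major.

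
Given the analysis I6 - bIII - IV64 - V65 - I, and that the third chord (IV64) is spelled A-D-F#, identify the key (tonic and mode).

A major

The anchor chord is a major triad on D, labeled IV64.
Counting down 3 scale steps from D places the tonic on A; a major triad on degree 4 is diatonic only in major.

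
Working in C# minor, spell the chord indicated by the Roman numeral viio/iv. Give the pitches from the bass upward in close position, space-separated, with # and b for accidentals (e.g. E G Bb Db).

E# G# B

viio/iv is a secondary leading-tone chord. The target iv is F# in C# minor; the applied chord is rooted a semitone below, on E#.
Building a diminished triad on E# gives E#-G#-B.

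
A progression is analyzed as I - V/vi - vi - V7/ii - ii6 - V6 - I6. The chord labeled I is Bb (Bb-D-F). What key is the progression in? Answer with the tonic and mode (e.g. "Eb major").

Bb major

I is given as Bb-D-F — a major triad with root Bb.
If Bb is scale degree 1 and the mode makes that degree carry a major triad, the tonic is Bb and the mode is major.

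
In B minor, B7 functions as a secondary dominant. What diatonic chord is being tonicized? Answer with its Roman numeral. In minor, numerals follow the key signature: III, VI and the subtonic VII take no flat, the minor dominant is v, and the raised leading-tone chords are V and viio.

The chord is a dominant seventh chord on B.
A dominant resolves down a perfect fifth: B → E. In B minor, E is scale degree 4, i.e. iv.

iv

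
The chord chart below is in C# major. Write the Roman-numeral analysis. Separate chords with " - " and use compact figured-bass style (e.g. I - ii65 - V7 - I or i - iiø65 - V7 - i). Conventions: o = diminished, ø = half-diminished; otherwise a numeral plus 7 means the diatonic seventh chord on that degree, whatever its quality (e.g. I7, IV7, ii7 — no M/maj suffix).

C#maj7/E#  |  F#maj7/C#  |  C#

I65 - IV43 - I

C#maj7/E# has root C#, degree 1 in C# major, so I65.
F#maj7/C#: root F# is the subdominant; major seventh chord there is IV43.
C#: root C# is the tonic; major triad there is I.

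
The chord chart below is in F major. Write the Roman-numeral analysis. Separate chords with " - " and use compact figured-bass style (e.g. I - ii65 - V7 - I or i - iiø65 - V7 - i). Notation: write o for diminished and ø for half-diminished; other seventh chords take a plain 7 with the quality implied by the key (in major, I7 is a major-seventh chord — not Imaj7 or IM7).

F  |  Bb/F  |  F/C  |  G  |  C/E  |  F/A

I - IV64 - I64 - V/V - V6 - I6

F: major triad on F = scale degree 1 → I.
Bb/F: root Bb is the subdominant; major triad there is IV64.
F/C: major triad on F = scale degree 1 → I64.
G: chromatic; G is V of V, so V/V.
C/E: major triad on C = scale degree 5 → V6.
F/A: root F is the tonic; major triad there is I6.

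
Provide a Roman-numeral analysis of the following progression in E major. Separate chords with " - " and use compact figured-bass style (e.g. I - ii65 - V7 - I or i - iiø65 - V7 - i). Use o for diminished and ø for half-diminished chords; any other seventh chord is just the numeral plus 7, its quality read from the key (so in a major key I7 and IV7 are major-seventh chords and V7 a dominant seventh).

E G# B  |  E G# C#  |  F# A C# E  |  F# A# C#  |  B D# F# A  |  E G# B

I - vi6 - ii7 - V/V - V7 - I

E-G#-B: root E is the tonic; major triad there is I.
E-G#-C#: minor triad on C# = scale degree 6 → vi6.
F#-A-C#-E: minor seventh chord on F# = scale degree 2 → ii7.
F#-A#-C#: a major triad on F#, the applied dominant of V → V/V.
B-D#-F#-A: root B is the dominant; dominant seventh chord there is V7.
E-G#-B: root E is the tonic; major triad there is I.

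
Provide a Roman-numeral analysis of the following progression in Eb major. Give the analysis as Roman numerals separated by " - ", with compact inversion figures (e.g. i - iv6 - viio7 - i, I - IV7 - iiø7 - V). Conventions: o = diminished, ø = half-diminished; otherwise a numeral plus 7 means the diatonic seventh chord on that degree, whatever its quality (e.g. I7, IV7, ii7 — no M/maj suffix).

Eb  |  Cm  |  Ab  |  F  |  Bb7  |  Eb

I - vi - IV - V/V - V7 - I

Eb: root Eb is the tonic; major triad there is I.
Cm has root C, degree 6 in Eb major, so vi.
Ab has root Ab, degree 4 in Eb major, so IV.
F: chromatic; F is V of V, so V/V.
Bb7: root Bb is the dominant; dominant seventh chord there is V7.
Eb: major triad on Eb = scale degree 1 → I.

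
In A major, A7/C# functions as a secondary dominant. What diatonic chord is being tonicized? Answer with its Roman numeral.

IV

The chord is a dominant seventh chord on A.
A dominant resolves down a perfect fifth: A → D. In A major, D is scale degree 4, i.e. IV.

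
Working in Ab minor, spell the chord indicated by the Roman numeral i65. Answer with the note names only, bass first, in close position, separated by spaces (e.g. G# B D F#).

In Ab minor, scale degree 1 is Ab, and the diatonic chord built there is a minor seventh chord.
That chord is spelled Ab-Cb-Eb-Gb.
With the 65 figure the chord is in first inversion; from the bass Cb upward in close position it reads Cb-Eb-Gb-Ab.

Cb Eb Gb Ab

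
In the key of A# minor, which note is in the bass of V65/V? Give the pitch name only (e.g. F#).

The applied chord V65/V is rooted on B#: B#-D##-F##-A#.
The figure 65 means first inversion — the third is in the bass.

D##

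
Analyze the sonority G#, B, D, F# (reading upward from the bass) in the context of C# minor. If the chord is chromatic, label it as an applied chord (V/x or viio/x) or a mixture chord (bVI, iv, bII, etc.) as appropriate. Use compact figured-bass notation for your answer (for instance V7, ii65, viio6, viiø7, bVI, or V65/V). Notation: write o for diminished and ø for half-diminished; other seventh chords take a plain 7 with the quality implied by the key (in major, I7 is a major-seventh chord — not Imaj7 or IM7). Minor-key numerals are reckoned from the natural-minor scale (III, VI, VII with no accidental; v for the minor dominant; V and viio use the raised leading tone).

Stacked in thirds the chord is G#-B-D-F#: a half-diminished seventh chord on G#.
G# sits a half step below A (VI in C# minor); a diminished chord there is the applied leading-tone chord of VI.

viiø7/VI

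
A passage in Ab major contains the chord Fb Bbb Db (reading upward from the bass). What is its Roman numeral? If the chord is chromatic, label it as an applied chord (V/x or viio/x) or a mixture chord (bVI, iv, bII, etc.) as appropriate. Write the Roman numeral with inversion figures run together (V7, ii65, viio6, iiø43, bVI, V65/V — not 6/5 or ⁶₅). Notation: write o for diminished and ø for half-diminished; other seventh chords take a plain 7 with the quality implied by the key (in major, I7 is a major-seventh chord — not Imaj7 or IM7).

bII64

Stacked in thirds the chord is Bbb-Db-Fb: a major triad on Bbb.
Bbb is the lowered second degree of Ab major (diatonic 2 would be Bb). This is the Neapolitan chord — a major triad on the lowered second degree.
With Fb in the bass the chord is in second inversion, so the figured bass is 64.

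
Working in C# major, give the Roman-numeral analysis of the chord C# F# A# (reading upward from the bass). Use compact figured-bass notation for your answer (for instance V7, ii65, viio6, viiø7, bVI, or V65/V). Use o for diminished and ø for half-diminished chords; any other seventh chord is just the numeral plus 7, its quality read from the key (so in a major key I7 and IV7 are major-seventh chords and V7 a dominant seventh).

IV64

The pitches F#-A#-C# form a major triad rooted on F#.
In C# major, F# is the subdominant; the diatonic major triad there is IV.
With C# in the bass the chord is in second inversion, so the figured bass is 64.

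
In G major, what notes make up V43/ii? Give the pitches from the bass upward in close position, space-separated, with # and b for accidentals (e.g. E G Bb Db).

B D E G#

The slash means an applied dominant: we want the dominant of ii. In G major, ii is A minor, and its dominant is built on E.
Building a dominant seventh chord on E gives E-G#-B-D.
With the 43 figure the chord is in second inversion; from the bass B upward in close position it reads B-D-E-G#.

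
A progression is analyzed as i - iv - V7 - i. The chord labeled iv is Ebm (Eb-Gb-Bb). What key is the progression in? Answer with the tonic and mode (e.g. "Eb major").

Bb minor

iv is given as Eb-Gb-Bb — a minor triad with root Eb.
iv on Eb implies Eb is the subdominant; that puts the tonic at Bb, and the lowercase numeral fits minor mode.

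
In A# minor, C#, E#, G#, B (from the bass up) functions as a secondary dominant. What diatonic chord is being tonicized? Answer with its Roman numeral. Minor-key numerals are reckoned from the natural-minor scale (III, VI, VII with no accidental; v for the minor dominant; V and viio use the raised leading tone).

The chord is a dominant seventh chord on C#.
A dominant resolves down a perfect fifth: C# → F#. In A# minor, F# is scale degree 6, i.e. VI.

VI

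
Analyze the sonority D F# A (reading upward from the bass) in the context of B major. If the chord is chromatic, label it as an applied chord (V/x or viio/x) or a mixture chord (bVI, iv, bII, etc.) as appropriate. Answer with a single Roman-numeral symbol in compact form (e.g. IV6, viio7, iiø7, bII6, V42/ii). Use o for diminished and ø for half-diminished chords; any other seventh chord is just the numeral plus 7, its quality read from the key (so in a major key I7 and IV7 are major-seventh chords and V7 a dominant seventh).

Stacked in thirds the chord is D-F#-A: a major triad on D.
D is the lowered third degree of B major (diatonic 3 would be D#). This is a major triad on the lowered third degree, borrowed from the parallel minor.

bIII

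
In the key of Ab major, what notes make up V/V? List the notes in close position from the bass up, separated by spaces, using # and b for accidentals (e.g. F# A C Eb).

Bb D F

The slash means an applied dominant: we want the dominant of V. In Ab major, V is Eb major, and its dominant is built on Bb.
Building a major triad on Bb gives Bb-D-F.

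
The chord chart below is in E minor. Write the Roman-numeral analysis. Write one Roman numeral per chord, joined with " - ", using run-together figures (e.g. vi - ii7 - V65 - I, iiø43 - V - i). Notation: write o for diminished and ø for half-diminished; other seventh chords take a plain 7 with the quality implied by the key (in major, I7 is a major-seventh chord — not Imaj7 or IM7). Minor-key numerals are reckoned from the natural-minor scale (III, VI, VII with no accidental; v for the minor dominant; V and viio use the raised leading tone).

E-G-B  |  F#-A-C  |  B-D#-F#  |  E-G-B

i - iio - V - i

E-G-B: minor triad on E = scale degree 1 → i.
F#-A-C: diminished triad on F# = scale degree 2 → iio.
B-D#-F# has root B, degree 5 in E minor, so V.
E-G-B has root E, degree 1 in E minor, so i.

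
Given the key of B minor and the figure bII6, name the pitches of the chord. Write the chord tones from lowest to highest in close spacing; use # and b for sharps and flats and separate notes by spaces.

E G C

Scale degree 2 in B minor is C#; lowering it a half step gives C. bII6 is the Neapolitan sixth — a major triad on the lowered second degree, here in its customary first inversion.
So the chord is C-E-G.
The figured bass 6 indicates first inversion, placing the third (E) in the bass: E-G-C.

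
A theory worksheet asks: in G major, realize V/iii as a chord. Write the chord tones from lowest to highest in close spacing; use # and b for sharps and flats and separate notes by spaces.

V/iii is a secondary dominant — the dominant triad of iii. iii in G major is B, so the applied chord's root is F#, a perfect fifth above.
Building a major triad on F# gives F#-A#-C#.

F# A# C#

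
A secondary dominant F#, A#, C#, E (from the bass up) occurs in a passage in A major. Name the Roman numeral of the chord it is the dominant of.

ii

The chord is a dominant seventh chord on F#.
A dominant resolves down a perfect fifth: F# → B. In A major, B is scale degree 2, i.e. ii.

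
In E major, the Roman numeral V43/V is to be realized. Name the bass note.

C#

The applied chord V43/V is rooted on F#: F#-A#-C#-E.
The figure 43 means second inversion — the fifth is in the bass.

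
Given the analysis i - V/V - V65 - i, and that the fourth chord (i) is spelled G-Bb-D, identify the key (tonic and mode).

G minor

The anchor chord is a minor triad on G, labeled i.
If G is scale degree 1 and the mode makes that degree carry a minor triad, the tonic is G and the mode is minor.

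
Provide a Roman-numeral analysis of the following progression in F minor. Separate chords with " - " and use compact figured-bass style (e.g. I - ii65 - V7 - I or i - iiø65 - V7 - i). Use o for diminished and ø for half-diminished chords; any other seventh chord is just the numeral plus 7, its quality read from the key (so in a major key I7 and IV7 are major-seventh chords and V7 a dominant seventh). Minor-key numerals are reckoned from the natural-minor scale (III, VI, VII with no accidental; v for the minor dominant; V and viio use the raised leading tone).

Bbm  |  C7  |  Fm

Bbm: root Bb is the subdominant; minor triad there is iv.
C7 has root C, degree 5 in F minor, so V7.
Fm: root F is the tonic; minor triad there is i.

iv - V7 - i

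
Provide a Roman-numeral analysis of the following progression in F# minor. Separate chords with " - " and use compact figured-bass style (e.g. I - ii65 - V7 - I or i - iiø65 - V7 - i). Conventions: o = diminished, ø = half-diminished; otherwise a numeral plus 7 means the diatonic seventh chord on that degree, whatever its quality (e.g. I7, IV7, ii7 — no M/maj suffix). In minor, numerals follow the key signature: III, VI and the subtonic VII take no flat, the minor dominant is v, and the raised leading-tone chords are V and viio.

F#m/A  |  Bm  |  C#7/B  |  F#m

F#m/A: minor triad on F# = scale degree 1 → i6.
Bm has root B, degree 4 in F# minor, so iv.
C#7/B: root C# is the dominant; dominant seventh chord there is V42.
F#m: minor triad on F# = scale degree 1 → i.

i6 - iv - V42 - i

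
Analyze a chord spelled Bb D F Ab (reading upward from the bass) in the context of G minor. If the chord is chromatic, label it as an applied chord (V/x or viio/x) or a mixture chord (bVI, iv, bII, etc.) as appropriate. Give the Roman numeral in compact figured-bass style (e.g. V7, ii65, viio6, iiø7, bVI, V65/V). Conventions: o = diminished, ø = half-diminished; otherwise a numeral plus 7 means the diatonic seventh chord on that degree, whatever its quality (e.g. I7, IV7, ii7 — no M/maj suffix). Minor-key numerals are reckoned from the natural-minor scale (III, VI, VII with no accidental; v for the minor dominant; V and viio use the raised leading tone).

V7/VI

Stacked in thirds the chord is Bb-D-F-Ab: a dominant seventh chord on Bb.
Bb is not a diatonic chord root with this quality in G minor, but it lies a perfect fifth above Eb (VI), so the chord functions as an applied dominant of VI.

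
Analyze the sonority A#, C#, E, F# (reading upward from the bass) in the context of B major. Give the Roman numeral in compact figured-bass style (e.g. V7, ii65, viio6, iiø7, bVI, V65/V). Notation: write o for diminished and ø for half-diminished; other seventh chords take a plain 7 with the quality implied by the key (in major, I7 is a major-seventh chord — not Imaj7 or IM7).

V65

Stacked in thirds the chord is F#-A#-C#-E: a dominant seventh chord on F#.
In B major, F# is the dominant; the diatonic dominant seventh chord there is V7.
With A# in the bass the chord is in first inversion, so the figured bass is 65.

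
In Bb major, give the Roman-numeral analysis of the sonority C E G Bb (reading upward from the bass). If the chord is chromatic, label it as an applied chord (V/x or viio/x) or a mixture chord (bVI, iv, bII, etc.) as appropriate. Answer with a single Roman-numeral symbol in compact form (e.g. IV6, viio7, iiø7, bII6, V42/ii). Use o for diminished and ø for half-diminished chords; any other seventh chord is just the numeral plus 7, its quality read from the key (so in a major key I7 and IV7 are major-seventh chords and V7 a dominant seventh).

V7/V

The pitches C-E-G-Bb form a dominant seventh chord rooted on C.
C is not a diatonic chord root with this quality in Bb major, but it lies a perfect fifth above F (V), so the chord functions as an applied dominant of V.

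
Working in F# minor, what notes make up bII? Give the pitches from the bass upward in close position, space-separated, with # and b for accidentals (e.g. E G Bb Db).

bII is the Neapolitan chord — a major triad on the lowered second degree. In F# minor that root is G.
So the chord is G-B-D, a major triad.

G B D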